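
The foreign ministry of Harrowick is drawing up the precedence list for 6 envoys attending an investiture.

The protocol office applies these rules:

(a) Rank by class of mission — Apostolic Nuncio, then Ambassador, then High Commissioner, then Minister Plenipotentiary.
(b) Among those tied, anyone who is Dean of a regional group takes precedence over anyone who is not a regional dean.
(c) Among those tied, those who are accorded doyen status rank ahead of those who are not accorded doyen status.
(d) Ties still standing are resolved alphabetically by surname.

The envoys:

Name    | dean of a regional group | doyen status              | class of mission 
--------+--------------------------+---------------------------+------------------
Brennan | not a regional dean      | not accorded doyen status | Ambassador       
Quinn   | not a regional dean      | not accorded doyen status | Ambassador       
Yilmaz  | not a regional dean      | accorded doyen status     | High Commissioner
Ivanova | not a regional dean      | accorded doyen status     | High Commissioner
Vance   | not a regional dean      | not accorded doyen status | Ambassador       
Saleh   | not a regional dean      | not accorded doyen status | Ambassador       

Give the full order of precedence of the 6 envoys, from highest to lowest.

By class of mission: Brennan, Quinn, Saleh and Vance (Ambassador); then Ivanova and Yilmaz (High Commissioner).
Brennan, Quinn, Saleh and Vance are each not a regional dean, so the next rule applies.
Brennan, Quinn, Saleh and Vance are each not accorded doyen status, so the next rule applies.
Among Brennan, Quinn, Saleh and Vance, alphabetically by surname: Brennan before Quinn before Saleh before Vance.
Ivanova and Yilmaz are each not a regional dean, so the next rule applies.
Ivanova and Yilmaz are each accorded doyen status, so the next rule applies.
Among Ivanova and Yilmaz, alphabetically by surname: Ivanova before Yilmaz.
Full order: Brennan, Quinn, Saleh, Vance, Ivanova, Yilmaz.

Brennan, Quinn, Saleh, Vance, Ivanova, Yilmaz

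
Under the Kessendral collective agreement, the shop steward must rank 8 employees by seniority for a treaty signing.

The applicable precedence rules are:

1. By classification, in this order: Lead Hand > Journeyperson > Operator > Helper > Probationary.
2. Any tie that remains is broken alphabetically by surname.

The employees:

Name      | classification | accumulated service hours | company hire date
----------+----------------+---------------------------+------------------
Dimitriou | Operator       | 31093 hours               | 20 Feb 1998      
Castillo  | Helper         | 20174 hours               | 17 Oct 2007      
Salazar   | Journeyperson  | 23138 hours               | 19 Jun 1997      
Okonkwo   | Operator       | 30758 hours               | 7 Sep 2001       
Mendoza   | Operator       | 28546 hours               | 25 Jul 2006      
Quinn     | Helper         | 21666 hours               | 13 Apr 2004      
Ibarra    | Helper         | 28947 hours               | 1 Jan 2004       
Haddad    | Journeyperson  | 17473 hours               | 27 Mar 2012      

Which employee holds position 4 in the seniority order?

By classification: Haddad and Salazar (Journeyperson); then Dimitriou, Mendoza and Okonkwo (Operator); then Castillo, Ibarra and Quinn (Helper).
Among Haddad and Salazar, alphabetically by surname: Haddad before Salazar.
Among Dimitriou, Mendoza and Okonkwo, alphabetically by surname: Dimitriou before Mendoza before Okonkwo.
Among Castillo, Ibarra and Quinn, alphabetically by surname: Castillo before Ibarra before Quinn.
Order: Haddad, Salazar, Dimitriou, Mendoza, Okonkwo, Castillo, Ibarra, Quinn.

Mendoza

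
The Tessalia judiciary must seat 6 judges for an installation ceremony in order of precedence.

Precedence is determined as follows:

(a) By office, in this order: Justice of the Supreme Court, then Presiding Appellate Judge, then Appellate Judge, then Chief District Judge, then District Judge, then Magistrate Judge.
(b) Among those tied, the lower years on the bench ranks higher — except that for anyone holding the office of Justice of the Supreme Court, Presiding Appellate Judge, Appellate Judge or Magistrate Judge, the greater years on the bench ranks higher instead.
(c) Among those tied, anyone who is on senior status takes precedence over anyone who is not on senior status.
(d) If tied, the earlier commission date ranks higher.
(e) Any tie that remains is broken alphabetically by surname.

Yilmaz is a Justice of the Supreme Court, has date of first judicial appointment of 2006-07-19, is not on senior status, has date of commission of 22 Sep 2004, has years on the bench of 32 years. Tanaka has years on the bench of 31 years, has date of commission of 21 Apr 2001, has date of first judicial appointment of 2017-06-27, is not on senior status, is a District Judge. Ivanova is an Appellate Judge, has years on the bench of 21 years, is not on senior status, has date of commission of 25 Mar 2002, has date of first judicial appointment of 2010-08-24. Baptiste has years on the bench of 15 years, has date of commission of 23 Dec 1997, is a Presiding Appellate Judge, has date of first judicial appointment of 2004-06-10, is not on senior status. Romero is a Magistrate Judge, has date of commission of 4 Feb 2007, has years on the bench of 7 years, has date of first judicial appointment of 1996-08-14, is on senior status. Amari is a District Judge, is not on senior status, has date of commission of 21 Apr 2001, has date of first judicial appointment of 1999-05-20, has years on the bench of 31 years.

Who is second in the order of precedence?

Baptiste

By office: Yilmaz (Justice of the Supreme Court); then Baptiste (Presiding Appellate Judge); then Ivanova (Appellate Judge); then Amari and Tanaka (District Judge); then Romero (Magistrate Judge).
Amari and Tanaka both have years on the bench 31 years, so the next rule applies.
Amari and Tanaka are each not on senior status, so the next rule applies.
Amari and Tanaka both have date of commission 21 Apr 2001, so the next rule applies.
Among Amari and Tanaka, alphabetically by surname: Amari before Tanaka.
Order: Yilmaz, Baptiste, Ivanova, Amari, Tanaka, Romero.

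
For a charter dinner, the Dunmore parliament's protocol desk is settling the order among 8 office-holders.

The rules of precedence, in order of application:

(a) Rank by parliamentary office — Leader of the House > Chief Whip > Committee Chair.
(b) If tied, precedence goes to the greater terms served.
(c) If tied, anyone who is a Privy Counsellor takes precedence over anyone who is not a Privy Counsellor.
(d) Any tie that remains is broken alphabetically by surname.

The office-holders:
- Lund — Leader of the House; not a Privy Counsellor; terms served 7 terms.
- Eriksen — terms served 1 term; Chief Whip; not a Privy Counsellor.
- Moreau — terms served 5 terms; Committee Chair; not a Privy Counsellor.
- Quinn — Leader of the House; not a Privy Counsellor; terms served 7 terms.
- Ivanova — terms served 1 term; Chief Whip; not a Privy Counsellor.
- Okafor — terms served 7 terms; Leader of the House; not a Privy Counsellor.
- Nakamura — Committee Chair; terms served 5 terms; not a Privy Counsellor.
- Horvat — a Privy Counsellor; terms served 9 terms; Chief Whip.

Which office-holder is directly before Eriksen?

By parliamentary office: Lund, Okafor and Quinn (Leader of the House); then Horvat, Eriksen and Ivanova (Chief Whip); then Moreau and Nakamura (Committee Chair).
Lund, Okafor and Quinn all have terms served 7 terms, so the next rule applies.
Lund, Okafor and Quinn are each not a Privy Counsellor, so the next rule applies.
Among Lund, Okafor and Quinn, alphabetically by surname: Lund before Okafor before Quinn.
Among Horvat, Eriksen and Ivanova, by terms served (higher first): Horvat (9 terms) before Eriksen and Ivanova (1 term).
Eriksen and Ivanova are each not a Privy Counsellor, so the next rule applies.
Among Eriksen and Ivanova, alphabetically by surname: Eriksen before Ivanova.
Moreau and Nakamura both have terms served 5 terms, so the next rule applies.
Moreau and Nakamura are each not a Privy Counsellor, so the next rule applies.
Among Moreau and Nakamura, alphabetically by surname: Moreau before Nakamura.
Order: Lund, Okafor, Quinn, Horvat, Eriksen, Ivanova, Moreau, Nakamura.

Horvat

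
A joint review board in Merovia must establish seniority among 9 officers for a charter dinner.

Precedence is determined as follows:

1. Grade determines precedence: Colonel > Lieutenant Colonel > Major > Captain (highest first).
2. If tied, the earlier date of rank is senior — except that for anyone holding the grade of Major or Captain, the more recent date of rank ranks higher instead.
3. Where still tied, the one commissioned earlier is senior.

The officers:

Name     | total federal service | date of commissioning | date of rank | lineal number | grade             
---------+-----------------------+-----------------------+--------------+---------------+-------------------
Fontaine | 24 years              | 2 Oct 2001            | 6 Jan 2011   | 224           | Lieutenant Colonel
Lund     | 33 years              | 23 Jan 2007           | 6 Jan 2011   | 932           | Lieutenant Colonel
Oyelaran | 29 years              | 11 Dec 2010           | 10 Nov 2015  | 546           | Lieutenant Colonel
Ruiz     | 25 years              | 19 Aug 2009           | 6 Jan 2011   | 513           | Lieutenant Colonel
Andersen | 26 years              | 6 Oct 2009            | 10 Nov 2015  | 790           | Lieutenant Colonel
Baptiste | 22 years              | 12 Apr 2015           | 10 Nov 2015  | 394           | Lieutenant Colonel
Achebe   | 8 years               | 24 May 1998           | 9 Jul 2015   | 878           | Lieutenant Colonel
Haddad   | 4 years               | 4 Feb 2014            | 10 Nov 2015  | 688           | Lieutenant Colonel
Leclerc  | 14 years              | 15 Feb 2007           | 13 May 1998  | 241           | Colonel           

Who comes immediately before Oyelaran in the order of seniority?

Andersen

By grade: Leclerc (Colonel); then Fontaine, Lund, Ruiz, Achebe, Andersen, Oyelaran, Haddad and Baptiste (Lieutenant Colonel).
Among Fontaine, Lund, Ruiz, Achebe, Andersen, Oyelaran, Haddad and Baptiste, by date of rank (earlier first): Fontaine, Lund and Ruiz (6 Jan 2011) before Achebe (9 Jul 2015) before Andersen, Oyelaran, Haddad and Baptiste (10 Nov 2015).
Among Fontaine, Lund and Ruiz, by date of commissioning (earlier first): Fontaine (2 Oct 2001) before Lund (23 Jan 2007) before Ruiz (19 Aug 2009).
Among Andersen, Oyelaran, Haddad and Baptiste, by date of commissioning (earlier first): Andersen (6 Oct 2009) before Oyelaran (11 Dec 2010) before Haddad (4 Feb 2014) before Baptiste (12 Apr 2015).
Order: Leclerc, Fontaine, Lund, Ruiz, Achebe, Andersen, Oyelaran, Haddad, Baptiste.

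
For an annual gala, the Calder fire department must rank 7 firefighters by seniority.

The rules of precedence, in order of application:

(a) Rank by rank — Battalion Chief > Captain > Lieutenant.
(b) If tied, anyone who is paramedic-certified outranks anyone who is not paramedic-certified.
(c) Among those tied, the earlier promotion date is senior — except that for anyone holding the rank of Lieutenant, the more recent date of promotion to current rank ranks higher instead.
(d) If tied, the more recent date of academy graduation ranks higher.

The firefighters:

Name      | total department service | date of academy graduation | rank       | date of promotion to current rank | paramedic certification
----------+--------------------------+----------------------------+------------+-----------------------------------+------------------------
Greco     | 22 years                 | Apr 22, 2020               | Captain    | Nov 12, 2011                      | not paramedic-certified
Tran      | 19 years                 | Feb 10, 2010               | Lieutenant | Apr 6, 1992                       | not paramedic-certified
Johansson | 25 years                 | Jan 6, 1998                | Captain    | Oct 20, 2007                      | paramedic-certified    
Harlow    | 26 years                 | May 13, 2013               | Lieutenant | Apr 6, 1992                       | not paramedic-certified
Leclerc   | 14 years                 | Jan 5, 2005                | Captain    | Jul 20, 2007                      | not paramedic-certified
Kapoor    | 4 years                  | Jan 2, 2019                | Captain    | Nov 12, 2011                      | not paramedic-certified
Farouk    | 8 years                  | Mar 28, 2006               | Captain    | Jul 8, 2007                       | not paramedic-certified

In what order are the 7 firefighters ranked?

Johansson, Farouk, Leclerc, Greco, Kapoor, Harlow, Tran

By rank: Johansson, Farouk, Leclerc, Greco and Kapoor (Captain); then Harlow and Tran (Lieutenant).
Among Johansson, Farouk, Leclerc, Greco and Kapoor, paramedic-certified before not paramedic-certified: Johansson (paramedic-certified) before Farouk, Leclerc, Greco and Kapoor (not paramedic-certified).
Among Farouk, Leclerc, Greco and Kapoor, by date of promotion to current rank (earlier first): Farouk (Jul 8, 2007) before Leclerc (Jul 20, 2007) before Greco and Kapoor (Nov 12, 2011).
Among Greco and Kapoor, by date of academy graduation (later first): Greco (Apr 22, 2020) before Kapoor (Jan 2, 2019).
Harlow and Tran are each not paramedic-certified, so the next rule applies.
Harlow and Tran both have date of promotion to current rank Apr 6, 1992, so the next rule applies.
Among Harlow and Tran, by date of academy graduation (later first): Harlow (May 13, 2013) before Tran (Feb 10, 2010).
Full order: Johansson, Farouk, Leclerc, Greco, Kapoor, Harlow, Tran.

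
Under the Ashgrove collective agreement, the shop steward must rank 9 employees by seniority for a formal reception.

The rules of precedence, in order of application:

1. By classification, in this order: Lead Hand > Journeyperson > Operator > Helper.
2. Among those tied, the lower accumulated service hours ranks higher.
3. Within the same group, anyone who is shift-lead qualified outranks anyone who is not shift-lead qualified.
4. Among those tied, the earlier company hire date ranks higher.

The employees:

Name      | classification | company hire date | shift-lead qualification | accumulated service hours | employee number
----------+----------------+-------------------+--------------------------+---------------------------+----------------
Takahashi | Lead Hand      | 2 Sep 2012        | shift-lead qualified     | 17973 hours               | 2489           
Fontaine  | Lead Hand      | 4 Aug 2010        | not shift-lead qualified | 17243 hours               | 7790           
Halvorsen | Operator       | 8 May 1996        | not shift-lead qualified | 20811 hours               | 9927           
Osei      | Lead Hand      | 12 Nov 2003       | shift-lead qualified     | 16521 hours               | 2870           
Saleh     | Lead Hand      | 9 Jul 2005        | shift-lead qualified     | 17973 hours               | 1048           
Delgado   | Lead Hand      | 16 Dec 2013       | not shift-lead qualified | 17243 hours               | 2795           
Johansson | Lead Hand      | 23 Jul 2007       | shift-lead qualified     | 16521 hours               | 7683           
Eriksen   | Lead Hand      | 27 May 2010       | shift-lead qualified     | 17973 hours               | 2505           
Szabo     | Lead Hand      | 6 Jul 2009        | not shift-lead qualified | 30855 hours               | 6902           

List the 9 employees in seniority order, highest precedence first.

By classification: Osei, Johansson, Fontaine, Delgado, Saleh, Eriksen, Takahashi and Szabo (Lead Hand); then Halvorsen (Operator).
Among Osei, Johansson, Fontaine, Delgado, Saleh, Eriksen, Takahashi and Szabo, by accumulated service hours (lower first): Osei and Johansson (16521 hours) before Fontaine and Delgado (17243 hours) before Saleh, Eriksen and Takahashi (17973 hours) before Szabo (30855 hours).
Osei and Johansson are each shift-lead qualified, so the next rule applies.
Among Osei and Johansson, by company hire date (earlier first): Osei (12 Nov 2003) before Johansson (23 Jul 2007).
Fontaine and Delgado are each not shift-lead qualified, so the next rule applies.
Among Fontaine and Delgado, by company hire date (earlier first): Fontaine (4 Aug 2010) before Delgado (16 Dec 2013).
Saleh, Eriksen and Takahashi are each shift-lead qualified, so the next rule applies.
Among Saleh, Eriksen and Takahashi, by company hire date (earlier first): Saleh (9 Jul 2005) before Eriksen (27 May 2010) before Takahashi (2 Sep 2012).
Full order: Osei, Johansson, Fontaine, Delgado, Saleh, Eriksen, Takahashi, Szabo, Halvorsen.

Osei, Johansson, Fontaine, Delgado, Saleh, Eriksen, Takahashi, Szabo, Halvorsen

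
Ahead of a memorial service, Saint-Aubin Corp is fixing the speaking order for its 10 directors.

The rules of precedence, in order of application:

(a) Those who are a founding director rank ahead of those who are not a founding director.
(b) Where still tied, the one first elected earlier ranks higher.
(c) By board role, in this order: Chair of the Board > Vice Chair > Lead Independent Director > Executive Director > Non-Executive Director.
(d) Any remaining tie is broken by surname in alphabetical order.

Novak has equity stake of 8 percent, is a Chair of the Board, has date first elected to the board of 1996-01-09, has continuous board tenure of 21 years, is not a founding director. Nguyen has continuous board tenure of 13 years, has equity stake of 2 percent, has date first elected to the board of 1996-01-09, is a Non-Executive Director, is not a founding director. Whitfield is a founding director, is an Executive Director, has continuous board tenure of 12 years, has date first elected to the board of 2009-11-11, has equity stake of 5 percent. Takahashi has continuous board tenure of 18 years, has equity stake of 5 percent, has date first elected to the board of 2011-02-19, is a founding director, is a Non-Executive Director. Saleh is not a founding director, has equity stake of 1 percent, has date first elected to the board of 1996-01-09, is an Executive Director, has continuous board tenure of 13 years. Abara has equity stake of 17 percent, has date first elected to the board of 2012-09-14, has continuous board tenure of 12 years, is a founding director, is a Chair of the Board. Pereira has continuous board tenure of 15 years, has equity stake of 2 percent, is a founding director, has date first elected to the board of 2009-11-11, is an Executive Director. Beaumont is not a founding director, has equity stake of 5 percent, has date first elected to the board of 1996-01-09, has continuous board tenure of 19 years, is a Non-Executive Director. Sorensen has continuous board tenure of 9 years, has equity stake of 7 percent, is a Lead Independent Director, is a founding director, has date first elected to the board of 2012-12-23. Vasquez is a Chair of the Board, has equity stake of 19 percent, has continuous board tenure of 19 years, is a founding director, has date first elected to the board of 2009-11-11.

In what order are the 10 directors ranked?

Vasquez, Pereira, Whitfield, Takahashi, Abara, Sorensen, Novak, Saleh, Beaumont, Nguyen

By the first rule: Vasquez, Pereira, Whitfield, Takahashi, Abara and Sorensen (each a founding director); then Novak, Saleh, Beaumont and Nguyen (each not a founding director).
Among Vasquez, Pereira, Whitfield, Takahashi, Abara and Sorensen, by date first elected to the board (earlier first): Vasquez, Pereira and Whitfield (2009-11-11) before Takahashi (2011-02-19) before Abara (2012-09-14) before Sorensen (2012-12-23).
Among Vasquez, Pereira and Whitfield, by board role: Vasquez (Chair of the Board) before Pereira and Whitfield (Executive Director).
Among Pereira and Whitfield, alphabetically by surname: Pereira before Whitfield.
Novak, Saleh, Beaumont and Nguyen all have date first elected to the board 1996-01-09, so the next rule applies.
Among Novak, Saleh, Beaumont and Nguyen, by board role: Novak (Chair of the Board) before Saleh (Executive Director) before Beaumont and Nguyen (Non-Executive Director).
Among Beaumont and Nguyen, alphabetically by surname: Beaumont before Nguyen.
Full order: Vasquez, Pereira, Whitfield, Takahashi, Abara, Sorensen, Novak, Saleh, Beaumont, Nguyen.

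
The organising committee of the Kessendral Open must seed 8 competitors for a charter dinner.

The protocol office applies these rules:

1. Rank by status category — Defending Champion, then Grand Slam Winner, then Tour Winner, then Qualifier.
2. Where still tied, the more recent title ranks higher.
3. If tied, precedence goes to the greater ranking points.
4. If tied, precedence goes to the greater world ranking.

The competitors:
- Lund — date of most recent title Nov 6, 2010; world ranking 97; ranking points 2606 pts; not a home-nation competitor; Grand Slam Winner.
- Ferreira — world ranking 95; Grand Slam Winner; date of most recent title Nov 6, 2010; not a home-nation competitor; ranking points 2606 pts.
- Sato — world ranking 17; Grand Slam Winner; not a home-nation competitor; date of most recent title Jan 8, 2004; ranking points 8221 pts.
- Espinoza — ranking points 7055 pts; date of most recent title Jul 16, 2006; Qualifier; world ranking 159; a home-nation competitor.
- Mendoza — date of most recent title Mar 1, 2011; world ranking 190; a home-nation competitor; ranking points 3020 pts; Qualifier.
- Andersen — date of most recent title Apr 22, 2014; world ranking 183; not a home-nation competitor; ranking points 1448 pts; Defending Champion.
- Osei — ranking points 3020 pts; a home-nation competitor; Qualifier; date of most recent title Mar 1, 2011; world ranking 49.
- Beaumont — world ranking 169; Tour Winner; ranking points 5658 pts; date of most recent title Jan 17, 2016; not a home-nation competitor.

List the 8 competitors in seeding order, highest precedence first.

Andersen, Lund, Ferreira, Sato, Beaumont, Mendoza, Osei, Espinoza

By status category: Andersen (Defending Champion); then Lund, Ferreira and Sato (Grand Slam Winner); then Beaumont (Tour Winner); then Mendoza, Osei and Espinoza (Qualifier).
Among Lund, Ferreira and Sato, by date of most recent title (later first): Lund and Ferreira (Nov 6, 2010) before Sato (Jan 8, 2004).
Lund and Ferreira both have ranking points 2606 pts, so the next rule applies.
Among Lund and Ferreira, by world ranking (higher first): Lund (97) before Ferreira (95).
Among Mendoza, Osei and Espinoza, by date of most recent title (later first): Mendoza and Osei (Mar 1, 2011) before Espinoza (Jul 16, 2006).
Mendoza and Osei both have ranking points 3020 pts, so the next rule applies.
Among Mendoza and Osei, by world ranking (higher first): Mendoza (190) before Osei (49).
Full order: Andersen, Lund, Ferreira, Sato, Beaumont, Mendoza, Osei, Espinoza.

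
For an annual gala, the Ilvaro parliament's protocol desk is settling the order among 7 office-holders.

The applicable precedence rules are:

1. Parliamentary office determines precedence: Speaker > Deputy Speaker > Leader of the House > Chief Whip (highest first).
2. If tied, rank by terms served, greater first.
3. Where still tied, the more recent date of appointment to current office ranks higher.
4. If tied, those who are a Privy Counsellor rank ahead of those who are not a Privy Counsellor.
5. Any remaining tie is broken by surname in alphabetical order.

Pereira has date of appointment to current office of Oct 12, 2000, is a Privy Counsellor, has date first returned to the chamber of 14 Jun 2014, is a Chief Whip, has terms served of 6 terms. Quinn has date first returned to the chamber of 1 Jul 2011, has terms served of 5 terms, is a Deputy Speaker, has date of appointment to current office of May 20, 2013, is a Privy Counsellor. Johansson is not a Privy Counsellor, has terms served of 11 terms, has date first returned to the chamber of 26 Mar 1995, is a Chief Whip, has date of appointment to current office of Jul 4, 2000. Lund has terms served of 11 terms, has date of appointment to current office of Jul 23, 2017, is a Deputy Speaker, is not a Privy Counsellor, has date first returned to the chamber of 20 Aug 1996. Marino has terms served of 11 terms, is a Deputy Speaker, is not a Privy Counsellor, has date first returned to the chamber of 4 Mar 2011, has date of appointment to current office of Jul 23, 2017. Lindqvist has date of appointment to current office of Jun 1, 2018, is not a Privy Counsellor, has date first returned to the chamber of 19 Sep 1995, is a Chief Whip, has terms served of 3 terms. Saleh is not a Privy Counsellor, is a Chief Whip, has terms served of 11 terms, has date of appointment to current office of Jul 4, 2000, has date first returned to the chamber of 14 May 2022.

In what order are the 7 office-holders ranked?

Lund, Marino, Quinn, Johansson, Saleh, Pereira, Lindqvist

By parliamentary office: Lund, Marino and Quinn (Deputy Speaker); then Johansson, Saleh, Pereira and Lindqvist (Chief Whip).
Among Lund, Marino and Quinn, by terms served (higher first): Lund and Marino (11 terms) before Quinn (5 terms).
Lund and Marino both have date of appointment to current office Jul 23, 2017, so the next rule applies.
Lund and Marino are each not a Privy Counsellor, so the next rule applies.
Among Lund and Marino, alphabetically by surname: Lund before Marino.
Among Johansson, Saleh, Pereira and Lindqvist, by terms served (higher first): Johansson and Saleh (11 terms) before Pereira (6 terms) before Lindqvist (3 terms).
Johansson and Saleh both have date of appointment to current office Jul 4, 2000, so the next rule applies.
Johansson and Saleh are each not a Privy Counsellor, so the next rule applies.
Among Johansson and Saleh, alphabetically by surname: Johansson before Saleh.
Full order: Lund, Marino, Quinn, Johansson, Saleh, Pereira, Lindqvist.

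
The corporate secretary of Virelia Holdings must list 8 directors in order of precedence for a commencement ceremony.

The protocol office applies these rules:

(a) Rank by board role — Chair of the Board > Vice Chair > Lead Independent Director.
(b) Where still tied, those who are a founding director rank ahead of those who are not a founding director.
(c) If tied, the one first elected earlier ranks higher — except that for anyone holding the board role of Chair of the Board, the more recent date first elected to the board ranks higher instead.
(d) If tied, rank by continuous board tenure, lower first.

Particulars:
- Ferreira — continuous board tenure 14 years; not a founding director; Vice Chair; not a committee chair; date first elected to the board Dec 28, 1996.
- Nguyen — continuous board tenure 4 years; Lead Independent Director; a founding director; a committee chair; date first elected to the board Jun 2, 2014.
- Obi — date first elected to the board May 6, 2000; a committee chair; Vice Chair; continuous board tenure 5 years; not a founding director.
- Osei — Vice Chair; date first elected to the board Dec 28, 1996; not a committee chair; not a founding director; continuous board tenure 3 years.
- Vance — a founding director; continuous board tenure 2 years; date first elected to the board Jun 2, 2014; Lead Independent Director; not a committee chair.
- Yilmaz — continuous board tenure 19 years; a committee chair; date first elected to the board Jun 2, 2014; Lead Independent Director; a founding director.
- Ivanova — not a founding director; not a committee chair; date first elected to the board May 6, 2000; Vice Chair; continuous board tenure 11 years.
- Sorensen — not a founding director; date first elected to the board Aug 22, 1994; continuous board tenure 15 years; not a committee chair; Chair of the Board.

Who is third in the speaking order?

Ferreira

By board role: Sorensen (Chair of the Board); then Osei, Ferreira, Obi and Ivanova (Vice Chair); then Vance, Nguyen and Yilmaz (Lead Independent Director).
Osei, Ferreira, Obi and Ivanova are each not a founding director, so the next rule applies.
Among Osei, Ferreira, Obi and Ivanova, by date first elected to the board (earlier first): Osei and Ferreira (Dec 28, 1996) before Obi and Ivanova (May 6, 2000).
Among Osei and Ferreira, by continuous board tenure (lower first): Osei (3 years) before Ferreira (14 years).
Among Obi and Ivanova, by continuous board tenure (lower first): Obi (5 years) before Ivanova (11 years).
Vance, Nguyen and Yilmaz are each a founding director, so the next rule applies.
Vance, Nguyen and Yilmaz all have date first elected to the board Jun 2, 2014, so the next rule applies.
Among Vance, Nguyen and Yilmaz, by continuous board tenure (lower first): Vance (2 years) before Nguyen (4 years) before Yilmaz (19 years).
Order: Sorensen, Osei, Ferreira, Obi, Ivanova, Vance, Nguyen, Yilmaz.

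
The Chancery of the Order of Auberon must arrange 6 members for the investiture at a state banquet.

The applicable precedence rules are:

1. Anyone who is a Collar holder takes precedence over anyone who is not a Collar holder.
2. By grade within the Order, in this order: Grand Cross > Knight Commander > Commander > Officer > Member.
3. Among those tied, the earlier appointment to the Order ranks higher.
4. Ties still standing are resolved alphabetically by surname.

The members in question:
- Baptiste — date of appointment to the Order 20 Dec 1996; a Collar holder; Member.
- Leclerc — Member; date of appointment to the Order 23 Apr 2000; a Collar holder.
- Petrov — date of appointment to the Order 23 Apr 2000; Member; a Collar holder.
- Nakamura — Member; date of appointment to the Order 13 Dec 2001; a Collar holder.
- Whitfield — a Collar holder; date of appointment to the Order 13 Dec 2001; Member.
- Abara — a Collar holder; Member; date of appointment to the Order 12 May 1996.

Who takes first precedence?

Abara

By the first rule: Abara, Baptiste, Leclerc, Petrov, Nakamura and Whitfield (each a Collar holder).
Abara, Baptiste, Leclerc, Petrov, Nakamura and Whitfield are each Member, so the next rule applies.
Among Abara, Baptiste, Leclerc, Petrov, Nakamura and Whitfield, by date of appointment to the Order (earlier first): Abara (12 May 1996) before Baptiste (20 Dec 1996) before Leclerc and Petrov (23 Apr 2000) before Nakamura and Whitfield (13 Dec 2001).
Among Leclerc and Petrov, alphabetically by surname: Leclerc before Petrov.
Among Nakamura and Whitfield, alphabetically by surname: Nakamura before Whitfield.
Order: Abara, Baptiste, Leclerc, Petrov, Nakamura, Whitfield.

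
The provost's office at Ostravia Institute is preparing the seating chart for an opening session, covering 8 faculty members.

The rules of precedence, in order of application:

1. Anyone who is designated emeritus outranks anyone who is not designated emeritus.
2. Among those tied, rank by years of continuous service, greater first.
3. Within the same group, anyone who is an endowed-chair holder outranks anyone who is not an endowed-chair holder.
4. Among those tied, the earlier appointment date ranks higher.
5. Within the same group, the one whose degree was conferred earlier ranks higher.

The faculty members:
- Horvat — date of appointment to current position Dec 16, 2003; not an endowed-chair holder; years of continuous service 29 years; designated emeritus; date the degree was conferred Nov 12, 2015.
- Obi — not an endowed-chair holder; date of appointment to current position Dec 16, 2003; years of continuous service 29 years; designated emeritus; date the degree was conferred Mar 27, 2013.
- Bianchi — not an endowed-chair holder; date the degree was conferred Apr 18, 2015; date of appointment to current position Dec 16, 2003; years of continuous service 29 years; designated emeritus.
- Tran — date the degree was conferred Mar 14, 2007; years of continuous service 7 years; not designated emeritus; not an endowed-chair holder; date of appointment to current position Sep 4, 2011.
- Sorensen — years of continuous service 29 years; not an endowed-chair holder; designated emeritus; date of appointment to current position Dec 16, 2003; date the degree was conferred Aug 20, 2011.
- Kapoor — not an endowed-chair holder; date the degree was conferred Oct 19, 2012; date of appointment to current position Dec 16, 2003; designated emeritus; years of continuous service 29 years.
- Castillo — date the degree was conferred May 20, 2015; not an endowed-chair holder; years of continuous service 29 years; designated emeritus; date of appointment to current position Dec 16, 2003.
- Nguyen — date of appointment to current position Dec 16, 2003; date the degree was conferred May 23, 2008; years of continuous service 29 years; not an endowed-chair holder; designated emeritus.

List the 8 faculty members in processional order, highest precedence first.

Nguyen, Sorensen, Kapoor, Obi, Bianchi, Castillo, Horvat, Tran

By the first rule: Nguyen, Sorensen, Kapoor, Obi, Bianchi, Castillo and Horvat (each designated emeritus); then Tran (not designated emeritus).
Nguyen, Sorensen, Kapoor, Obi, Bianchi, Castillo and Horvat all have years of continuous service 29 years, so the next rule applies.
Nguyen, Sorensen, Kapoor, Obi, Bianchi, Castillo and Horvat are each not an endowed-chair holder, so the next rule applies.
Nguyen, Sorensen, Kapoor, Obi, Bianchi, Castillo and Horvat all have date of appointment to current position Dec 16, 2003, so the next rule applies.
Among Nguyen, Sorensen, Kapoor, Obi, Bianchi, Castillo and Horvat, by date the degree was conferred (earlier first): Nguyen (May 23, 2008) before Sorensen (Aug 20, 2011) before Kapoor (Oct 19, 2012) before Obi (Mar 27, 2013) before Bianchi (Apr 18, 2015) before Castillo (May 20, 2015) before Horvat (Nov 12, 2015).
Full order: Nguyen, Sorensen, Kapoor, Obi, Bianchi, Castillo, Horvat, Tran.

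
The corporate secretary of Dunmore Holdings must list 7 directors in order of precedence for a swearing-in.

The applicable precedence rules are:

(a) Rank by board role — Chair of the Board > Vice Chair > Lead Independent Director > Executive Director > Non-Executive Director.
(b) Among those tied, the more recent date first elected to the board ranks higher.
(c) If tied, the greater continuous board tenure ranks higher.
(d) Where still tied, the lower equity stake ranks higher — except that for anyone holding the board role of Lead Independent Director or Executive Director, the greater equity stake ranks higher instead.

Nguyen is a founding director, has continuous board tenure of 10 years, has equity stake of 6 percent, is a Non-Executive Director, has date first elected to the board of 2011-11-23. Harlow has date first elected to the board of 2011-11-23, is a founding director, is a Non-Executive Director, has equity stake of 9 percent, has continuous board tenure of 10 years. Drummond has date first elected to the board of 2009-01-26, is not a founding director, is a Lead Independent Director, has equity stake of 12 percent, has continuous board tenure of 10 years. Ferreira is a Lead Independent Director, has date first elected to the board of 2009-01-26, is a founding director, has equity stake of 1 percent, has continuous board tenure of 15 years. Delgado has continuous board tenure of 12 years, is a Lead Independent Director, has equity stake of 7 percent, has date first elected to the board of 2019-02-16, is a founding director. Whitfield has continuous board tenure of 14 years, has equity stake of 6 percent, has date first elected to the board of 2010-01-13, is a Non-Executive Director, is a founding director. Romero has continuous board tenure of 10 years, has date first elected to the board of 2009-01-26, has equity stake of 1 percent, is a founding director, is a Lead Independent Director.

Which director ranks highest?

By board role: Delgado, Ferreira, Drummond and Romero (Lead Independent Director); then Nguyen, Harlow and Whitfield (Non-Executive Director).
Among Delgado, Ferreira, Drummond and Romero, by date first elected to the board (later first): Delgado (2019-02-16) before Ferreira, Drummond and Romero (2009-01-26).
Among Ferreira, Drummond and Romero, by continuous board tenure (higher first): Ferreira (15 years) before Drummond and Romero (10 years).
Among Drummond and Romero, by equity stake (higher first) (reversed rule for this group): Drummond (12 percent) before Romero (1 percent).
Among Nguyen, Harlow and Whitfield, by date first elected to the board (later first): Nguyen and Harlow (2011-11-23) before Whitfield (2010-01-13).
Nguyen and Harlow both have continuous board tenure 10 years, so the next rule applies.
Among Nguyen and Harlow, by equity stake (lower first): Nguyen (6 percent) before Harlow (9 percent).
Order: Delgado, Ferreira, Drummond, Romero, Nguyen, Harlow, Whitfield.

Delgado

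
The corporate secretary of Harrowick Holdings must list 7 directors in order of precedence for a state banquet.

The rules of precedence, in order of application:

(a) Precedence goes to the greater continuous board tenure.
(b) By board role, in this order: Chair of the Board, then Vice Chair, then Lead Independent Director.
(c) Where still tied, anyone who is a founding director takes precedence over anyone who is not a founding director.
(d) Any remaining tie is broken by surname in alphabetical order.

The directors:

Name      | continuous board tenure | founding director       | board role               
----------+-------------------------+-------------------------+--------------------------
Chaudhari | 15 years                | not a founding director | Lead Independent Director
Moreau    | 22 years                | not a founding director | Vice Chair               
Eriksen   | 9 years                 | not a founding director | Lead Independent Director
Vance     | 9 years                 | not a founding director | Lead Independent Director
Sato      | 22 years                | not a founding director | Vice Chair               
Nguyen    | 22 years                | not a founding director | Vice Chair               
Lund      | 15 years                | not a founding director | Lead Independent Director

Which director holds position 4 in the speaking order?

Chaudhari

By continuous board tenure (higher first): Moreau, Nguyen and Sato (each 22 years); then Chaudhari and Lund (both 15 years); then Eriksen and Vance (both 9 years).
Moreau, Nguyen and Sato are each Vice Chair, so the next rule applies.
Moreau, Nguyen and Sato are each not a founding director, so the next rule applies.
Among Moreau, Nguyen and Sato, alphabetically by surname: Moreau before Nguyen before Sato.
Chaudhari and Lund are each Lead Independent Director, so the next rule applies.
Chaudhari and Lund are each not a founding director, so the next rule applies.
Among Chaudhari and Lund, alphabetically by surname: Chaudhari before Lund.
Eriksen and Vance are each Lead Independent Director, so the next rule applies.
Eriksen and Vance are each not a founding director, so the next rule applies.
Among Eriksen and Vance, alphabetically by surname: Eriksen before Vance.
Order: Moreau, Nguyen, Sato, Chaudhari, Lund, Eriksen, Vance.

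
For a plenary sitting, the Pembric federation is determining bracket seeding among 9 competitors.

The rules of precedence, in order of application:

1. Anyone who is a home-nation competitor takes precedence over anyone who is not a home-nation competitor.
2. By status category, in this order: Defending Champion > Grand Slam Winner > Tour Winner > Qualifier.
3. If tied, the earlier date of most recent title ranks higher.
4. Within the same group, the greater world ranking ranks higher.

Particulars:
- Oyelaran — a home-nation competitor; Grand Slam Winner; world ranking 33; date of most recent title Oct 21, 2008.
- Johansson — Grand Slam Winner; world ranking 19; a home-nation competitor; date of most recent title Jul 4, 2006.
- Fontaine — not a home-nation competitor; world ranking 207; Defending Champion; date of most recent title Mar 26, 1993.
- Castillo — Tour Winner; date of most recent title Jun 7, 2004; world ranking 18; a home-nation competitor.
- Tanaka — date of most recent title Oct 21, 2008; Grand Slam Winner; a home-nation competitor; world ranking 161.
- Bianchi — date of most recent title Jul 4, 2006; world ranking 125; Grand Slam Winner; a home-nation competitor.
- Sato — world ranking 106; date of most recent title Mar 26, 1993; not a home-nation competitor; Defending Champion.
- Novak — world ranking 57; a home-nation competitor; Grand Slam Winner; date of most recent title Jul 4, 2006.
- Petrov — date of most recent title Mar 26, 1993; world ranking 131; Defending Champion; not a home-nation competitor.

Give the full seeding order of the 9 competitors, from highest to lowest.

Bianchi, Novak, Johansson, Tanaka, Oyelaran, Castillo, Fontaine, Petrov, Sato

By the first rule: Bianchi, Novak, Johansson, Tanaka, Oyelaran and Castillo (each a home-nation competitor); then Fontaine, Petrov and Sato (each not a home-nation competitor).
Among Bianchi, Novak, Johansson, Tanaka, Oyelaran and Castillo, by status category: Bianchi, Novak, Johansson, Tanaka and Oyelaran (Grand Slam Winner) before Castillo (Tour Winner).
Among Bianchi, Novak, Johansson, Tanaka and Oyelaran, by date of most recent title (earlier first): Bianchi, Novak and Johansson (Jul 4, 2006) before Tanaka and Oyelaran (Oct 21, 2008).
Among Bianchi, Novak and Johansson, by world ranking (higher first): Bianchi (125) before Novak (57) before Johansson (19).
Among Tanaka and Oyelaran, by world ranking (higher first): Tanaka (161) before Oyelaran (33).
Fontaine, Petrov and Sato are each Defending Champion, so the next rule applies.
Fontaine, Petrov and Sato all have date of most recent title Mar 26, 1993, so the next rule applies.
Among Fontaine, Petrov and Sato, by world ranking (higher first): Fontaine (207) before Petrov (131) before Sato (106).
Full order: Bianchi, Novak, Johansson, Tanaka, Oyelaran, Castillo, Fontaine, Petrov, Sato.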